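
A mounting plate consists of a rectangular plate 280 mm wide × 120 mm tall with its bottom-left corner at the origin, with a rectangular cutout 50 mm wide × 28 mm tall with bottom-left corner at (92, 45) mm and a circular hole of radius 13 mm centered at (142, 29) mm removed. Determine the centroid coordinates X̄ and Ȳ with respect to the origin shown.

Part | A | x̄ᵢ | ȳᵢ | A·x̄ᵢ | A·ȳᵢ
plate | 33600.00 | 140.00 | 60.00 | 4704000.00 | 2016000.00
hole 1 | -1400.00 | 117.00 | 59.00 | -163800.00 | -82600.00
hole 2 | -530.93 | 142.00 | 29.00 | -75391.94 | -15396.95
Σ | 31669.07 |  |  | 4464808.06 | 1918003.05
X̄ = 4464808.06 / 31669.07 = 140.98 mm
Ȳ = 1918003.05 / 31669.07 = 60.56 mm

X̄ = 140.98 mm, Ȳ = 60.56 mm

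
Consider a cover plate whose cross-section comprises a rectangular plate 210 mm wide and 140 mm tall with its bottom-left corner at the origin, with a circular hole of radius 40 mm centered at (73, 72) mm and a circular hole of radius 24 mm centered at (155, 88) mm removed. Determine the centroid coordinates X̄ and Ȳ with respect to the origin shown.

plate: A = 210 × 140 = 29400.00, centroid at (105.00, 70.00).
hole 1: A = −π·40² = -5026.55, centroid at (73.00, 72.00).
hole 2: A = −π·24² = -1809.56, centroid at (155.00, 88.00).
ΣA = 22563.89 mm²
ΣAX̄ = (29400.00)(105.00) + (-5026.55)(73.00) + (-1809.56)(155.00) = 2439580.59 mm³
ΣAȲ = (29400.00)(70.00) + (-5026.55)(72.00) + (-1809.56)(88.00) = 1536847.48 mm³
X̄ = 2439580.59 / 22563.89 = 108.12 mm
Ȳ = 1536847.48 / 22563.89 = 68.11 mm

X̄ = 108.12 mm, Ȳ = 68.11 mm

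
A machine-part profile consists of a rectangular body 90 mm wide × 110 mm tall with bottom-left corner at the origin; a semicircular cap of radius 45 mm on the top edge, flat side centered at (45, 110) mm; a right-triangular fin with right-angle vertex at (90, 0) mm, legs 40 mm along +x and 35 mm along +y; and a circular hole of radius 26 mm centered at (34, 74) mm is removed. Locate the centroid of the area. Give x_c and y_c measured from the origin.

x_c = 50.51 mm, y_c = 69.16 mm

rectangular body: A = 90 × 110 = 9900.00, centroid at (45.00, 55.00).
semicircular top: A = ½π·45² = 3180.86, centroid at (45.00, 129.10).
triangular fin: A = ½·40·35 = 700.00, centroid at (103.33, 11.67).
hole: A = −π·26² = -2123.72, centroid at (34.00, 74.00).
ΣA = 11657.15 mm²
ΣAx_c = (9900.00)(45.00) + (3180.86)(45.00) + (700.00)(103.33) + (-2123.72)(34.00) = 588765.78 mm³
ΣAy_c = (9900.00)(55.00) + (3180.86)(129.10) + (700.00)(11.67) + (-2123.72)(74.00) = 806156.52 mm³
x_c = 588765.78 / 11657.15 = 50.51 mm
y_c = 806156.52 / 11657.15 = 69.16 mm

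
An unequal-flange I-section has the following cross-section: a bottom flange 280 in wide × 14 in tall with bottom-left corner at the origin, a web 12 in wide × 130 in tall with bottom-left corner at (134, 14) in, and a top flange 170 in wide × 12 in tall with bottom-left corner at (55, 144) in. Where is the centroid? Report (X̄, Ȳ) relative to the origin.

bottom flange: A = 280 × 14 = 3920.00, centroid at (140.00, 7.00).
web: A = 12 × 130 = 1560.00, centroid at (140.00, 79.00).
top flange: A = 170 × 12 = 2040.00, centroid at (140.00, 150.00).
ΣA = 7520.00 in², ΣAX̄ = 1052800.00 in³, ΣAȲ = 456680.00 in³.
X̄ = 1052800.00/7520.00 = 140.00 in; Ȳ = 456680.00/7520.00 = 60.73 in.

X̄ = 140.00 in, Ȳ = 60.73 in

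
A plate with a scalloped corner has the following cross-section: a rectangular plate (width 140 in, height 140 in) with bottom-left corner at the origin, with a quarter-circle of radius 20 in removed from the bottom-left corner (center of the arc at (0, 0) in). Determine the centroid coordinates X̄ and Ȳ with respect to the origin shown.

plate: A = 140 × 140 = 19600.00, centroid at (70.00, 70.00).
removed quarter-circle: A = −¼π·20² = -314.16, centroid at (8.49, 8.49).
ΣA = 19285.84 in², ΣAX̄ = 1369333.33 in³, ΣAȲ = 1369333.33 in³.
X̄ = 1369333.33/19285.84 = 71.00 in; Ȳ = 1369333.33/19285.84 = 71.00 in.

X̄ = 71.00 in, Ȳ = 71.00 in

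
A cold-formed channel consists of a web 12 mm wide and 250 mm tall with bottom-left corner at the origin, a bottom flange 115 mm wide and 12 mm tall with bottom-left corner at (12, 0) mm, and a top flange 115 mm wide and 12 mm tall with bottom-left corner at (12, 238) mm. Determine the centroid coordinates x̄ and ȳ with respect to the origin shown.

x̄ = 36.43 mm, ȳ = 125.00 mm

Part | A | x̄ᵢ | ȳᵢ | A·x̄ᵢ | A·ȳᵢ
web | 3000.00 | 6.00 | 125.00 | 18000.00 | 375000.00
bottom flange | 1380.00 | 69.50 | 6.00 | 95910.00 | 8280.00
top flange | 1380.00 | 69.50 | 244.00 | 95910.00 | 336720.00
Σ | 5760.00 |  |  | 209820.00 | 720000.00
x̄ = 209820.00 / 5760.00 = 36.43 mm
ȳ = 720000.00 / 5760.00 = 125.00 mm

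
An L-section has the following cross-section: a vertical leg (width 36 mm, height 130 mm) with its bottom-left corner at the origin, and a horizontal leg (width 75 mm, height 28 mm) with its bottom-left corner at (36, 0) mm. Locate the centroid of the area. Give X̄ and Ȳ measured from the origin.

vertical leg: A = 36 × 130 = 4680.00, centroid at (18.00, 65.00).
horizontal leg: A = 75 × 28 = 2100.00, centroid at (73.50, 14.00).
ΣA = 6780.00 mm², ΣAX̄ = 238590.00 mm³, ΣAȲ = 333600.00 mm³.
X̄ = 238590.00/6780.00 = 35.19 mm; Ȳ = 333600.00/6780.00 = 49.20 mm.

X̄ = 35.19 mm, Ȳ = 49.20 mm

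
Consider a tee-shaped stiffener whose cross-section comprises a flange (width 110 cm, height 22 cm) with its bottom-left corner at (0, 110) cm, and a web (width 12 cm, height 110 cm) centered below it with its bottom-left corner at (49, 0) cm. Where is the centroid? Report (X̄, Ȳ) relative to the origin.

X̄ = 55.00 cm, Ȳ = 97.71 cm

web: A = 12 × 110 = 1320.00, centroid at (55.00, 55.00).
flange: A = 110 × 22 = 2420.00, centroid at (55.00, 121.00).
ΣA = 3740.00 cm²
ΣAX̄ = (1320.00)(55.00) + (2420.00)(55.00) = 205700.00 cm³
ΣAȲ = (1320.00)(55.00) + (2420.00)(121.00) = 365420.00 cm³
X̄ = 205700.00 / 3740.00 = 55.00 cm
Ȳ = 365420.00 / 3740.00 = 97.71 cm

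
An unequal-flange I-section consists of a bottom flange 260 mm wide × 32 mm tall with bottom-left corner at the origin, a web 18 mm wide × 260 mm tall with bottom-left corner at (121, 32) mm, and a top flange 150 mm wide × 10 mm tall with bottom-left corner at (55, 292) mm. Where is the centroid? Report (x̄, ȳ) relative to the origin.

Part | A | x̄ᵢ | ȳᵢ | A·x̄ᵢ | A·ȳᵢ
bottom flange | 8320.00 | 130.00 | 16.00 | 1081600.00 | 133120.00
web | 4680.00 | 130.00 | 162.00 | 608400.00 | 758160.00
top flange | 1500.00 | 130.00 | 297.00 | 195000.00 | 445500.00
Σ | 14500.00 |  |  | 1885000.00 | 1336780.00
x̄ = 1885000.00 / 14500.00 = 130.00 mm
ȳ = 1336780.00 / 14500.00 = 92.19 mm

x̄ = 130.00 mm, ȳ = 92.19 mm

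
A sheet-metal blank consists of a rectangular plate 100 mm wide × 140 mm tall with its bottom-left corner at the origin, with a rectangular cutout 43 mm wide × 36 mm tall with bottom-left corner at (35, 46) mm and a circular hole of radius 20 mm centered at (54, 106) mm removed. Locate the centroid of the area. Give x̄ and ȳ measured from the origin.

x̄ = 48.65 mm, ȳ = 66.79 mm

Part | A | x̄ᵢ | ȳᵢ | A·x̄ᵢ | A·ȳᵢ
plate | 14000.00 | 50.00 | 70.00 | 700000.00 | 980000.00
hole 1 | -1548.00 | 56.50 | 64.00 | -87462.00 | -99072.00
hole 2 | -1256.64 | 54.00 | 106.00 | -67858.40 | -133203.53
Σ | 11195.36 |  |  | 544679.60 | 747724.47
x̄ = 544679.60 / 11195.36 = 48.65 mm
ȳ = 747724.47 / 11195.36 = 66.79 mm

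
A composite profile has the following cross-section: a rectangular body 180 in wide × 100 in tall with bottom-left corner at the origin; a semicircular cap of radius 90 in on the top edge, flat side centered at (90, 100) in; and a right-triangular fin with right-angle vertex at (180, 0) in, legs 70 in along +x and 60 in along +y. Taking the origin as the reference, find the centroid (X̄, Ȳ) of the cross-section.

rectangular body: A = 180 × 100 = 18000.00, centroid at (90.00, 50.00).
semicircular top: A = ½π·90² = 12723.45, centroid at (90.00, 138.20).
triangular fin: A = ½·70·60 = 2100.00, centroid at (203.33, 20.00).
ΣA = 32823.45 in², ΣAX̄ = 3192110.52 in³, ΣAȲ = 2700345.02 in³.
X̄ = 3192110.52/32823.45 = 97.25 in; Ȳ = 2700345.02/32823.45 = 82.27 in.

X̄ = 97.25 in, Ȳ = 82.27 in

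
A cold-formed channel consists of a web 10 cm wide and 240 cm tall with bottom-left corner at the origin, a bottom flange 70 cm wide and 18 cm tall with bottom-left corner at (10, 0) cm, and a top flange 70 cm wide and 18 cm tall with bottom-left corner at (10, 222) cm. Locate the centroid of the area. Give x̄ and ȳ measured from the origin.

x̄ = 25.49 cm, ȳ = 120.00 cm

web: A = 10 × 240 = 2400.00, centroid at (5.00, 120.00).
bottom flange: A = 70 × 18 = 1260.00, centroid at (45.00, 9.00).
top flange: A = 70 × 18 = 1260.00, centroid at (45.00, 231.00).
ΣA = 4920.00 cm²
ΣAx̄ = (2400.00)(5.00) + (1260.00)(45.00) + (1260.00)(45.00) = 125400.00 cm³
ΣAȳ = (2400.00)(120.00) + (1260.00)(9.00) + (1260.00)(231.00) = 590400.00 cm³
x̄ = 125400.00 / 4920.00 = 25.49 cm
ȳ = 590400.00 / 4920.00 = 120.00 cm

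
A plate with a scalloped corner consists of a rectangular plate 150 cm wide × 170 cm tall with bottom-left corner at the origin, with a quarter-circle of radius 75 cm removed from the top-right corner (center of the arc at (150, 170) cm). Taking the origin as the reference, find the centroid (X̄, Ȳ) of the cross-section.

plate: A = 150 × 170 = 25500.00, centroid at (75.00, 85.00).
removed quarter-circle: A = −¼π·75² = -4417.86, centroid at (118.17, 138.17).
ΣA = 21082.14 cm², ΣAX̄ = 1390445.30 cm³, ΣAȲ = 1557088.01 cm³.
X̄ = 1390445.30/21082.14 = 65.95 cm; Ȳ = 1557088.01/21082.14 = 73.86 cm.

X̄ = 65.95 cm, Ȳ = 73.86 cm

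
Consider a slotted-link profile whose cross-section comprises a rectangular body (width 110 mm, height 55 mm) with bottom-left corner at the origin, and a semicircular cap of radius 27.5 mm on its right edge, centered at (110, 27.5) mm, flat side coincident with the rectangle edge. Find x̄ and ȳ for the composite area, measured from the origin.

x̄ = 65.94 mm, ȳ = 27.50 mm

Part | A | x̄ᵢ | ȳᵢ | A·x̄ᵢ | A·ȳᵢ
rectangular body | 6050.00 | 55.00 | 27.50 | 332750.00 | 166375.00
semicircular end | 1187.91 | 121.67 | 27.50 | 144535.20 | 32667.65
Σ | 7237.91 |  |  | 477285.20 | 199042.65
x̄ = 477285.20 / 7237.91 = 65.94 mm
ȳ = 199042.65 / 7237.91 = 27.50 mm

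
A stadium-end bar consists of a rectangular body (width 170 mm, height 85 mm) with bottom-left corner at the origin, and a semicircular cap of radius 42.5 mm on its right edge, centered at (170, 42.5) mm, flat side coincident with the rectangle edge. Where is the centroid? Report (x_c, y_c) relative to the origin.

rectangular body: A = 170 × 85 = 14450.00, centroid at (85.00, 42.50).
semicircular end: A = ½π·42.5² = 2837.25, centroid at (188.04, 42.50).
ΣA = 17287.25 mm², ΣAx_c = 1761759.73 mm³, ΣAy_c = 734708.16 mm³.
x_c = 1761759.73/17287.25 = 101.91 mm; y_c = 734708.16/17287.25 = 42.50 mm.

x_c = 101.91 mm, y_c = 42.50 mm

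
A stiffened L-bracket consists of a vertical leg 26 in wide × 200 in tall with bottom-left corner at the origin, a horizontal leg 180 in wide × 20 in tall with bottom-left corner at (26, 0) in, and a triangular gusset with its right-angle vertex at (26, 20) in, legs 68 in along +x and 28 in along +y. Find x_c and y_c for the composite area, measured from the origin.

Part | A | x̄ᵢ | ȳᵢ | A·x̄ᵢ | A·ȳᵢ
vertical leg | 5200.00 | 13.00 | 100.00 | 67600.00 | 520000.00
horizontal leg | 3600.00 | 116.00 | 10.00 | 417600.00 | 36000.00
gusset | 952.00 | 48.67 | 29.33 | 46330.67 | 27925.33
Σ | 9752.00 |  |  | 531530.67 | 583925.33
x_c = 531530.67 / 9752.00 = 54.50 in
y_c = 583925.33 / 9752.00 = 59.88 in

x_c = 54.50 in, y_c = 59.88 in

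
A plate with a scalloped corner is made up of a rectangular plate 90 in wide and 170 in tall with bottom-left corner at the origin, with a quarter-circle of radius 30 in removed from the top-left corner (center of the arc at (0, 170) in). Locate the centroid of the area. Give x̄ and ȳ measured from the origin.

x̄ = 46.56 in, ȳ = 81.50 in

Part | A | x̄ᵢ | ȳᵢ | A·x̄ᵢ | A·ȳᵢ
plate | 15300.00 | 45.00 | 85.00 | 688500.00 | 1300500.00
removed quarter-circle | -706.86 | 12.73 | 157.27 | -9000.00 | -111165.92
Σ | 14593.14 |  |  | 679500.00 | 1189334.08
x̄ = 679500.00 / 14593.14 = 46.56 in
ȳ = 1189334.08 / 14593.14 = 81.50 in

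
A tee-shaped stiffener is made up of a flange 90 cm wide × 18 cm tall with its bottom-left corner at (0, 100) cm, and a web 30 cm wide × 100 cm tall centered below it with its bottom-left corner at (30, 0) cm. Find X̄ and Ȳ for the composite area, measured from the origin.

Part | A | x̄ᵢ | ȳᵢ | A·x̄ᵢ | A·ȳᵢ
web | 3000.00 | 45.00 | 50.00 | 135000.00 | 150000.00
flange | 1620.00 | 45.00 | 109.00 | 72900.00 | 176580.00
Σ | 4620.00 |  |  | 207900.00 | 326580.00
X̄ = 207900.00 / 4620.00 = 45.00 cm
Ȳ = 326580.00 / 4620.00 = 70.69 cm

X̄ = 45.00 cm, Ȳ = 70.69 cm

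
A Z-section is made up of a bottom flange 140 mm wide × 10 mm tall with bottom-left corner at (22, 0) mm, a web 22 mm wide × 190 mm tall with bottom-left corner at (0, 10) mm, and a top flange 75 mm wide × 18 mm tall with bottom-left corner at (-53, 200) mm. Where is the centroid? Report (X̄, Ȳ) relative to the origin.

bottom flange: A = 140 × 10 = 1400.00, centroid at (92.00, 5.00).
web: A = 22 × 190 = 4180.00, centroid at (11.00, 105.00).
top flange: A = 75 × 18 = 1350.00, centroid at (-15.50, 209.00).
ΣA = 6930.00 mm², ΣAX̄ = 153855.00 mm³, ΣAȲ = 728050.00 mm³.
X̄ = 153855.00/6930.00 = 22.20 mm; Ȳ = 728050.00/6930.00 = 105.06 mm.

X̄ = 22.20 mm, Ȳ = 105.06 mm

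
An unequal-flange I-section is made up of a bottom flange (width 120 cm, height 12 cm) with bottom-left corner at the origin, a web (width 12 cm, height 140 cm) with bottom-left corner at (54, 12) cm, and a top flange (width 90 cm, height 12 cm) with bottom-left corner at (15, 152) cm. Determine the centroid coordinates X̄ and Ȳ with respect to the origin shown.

bottom flange: A = 120 × 12 = 1440.00, centroid at (60.00, 6.00).
web: A = 12 × 140 = 1680.00, centroid at (60.00, 82.00).
top flange: A = 90 × 12 = 1080.00, centroid at (60.00, 158.00).
ΣA = 4200.00 cm²
ΣAX̄ = (1440.00)(60.00) + (1680.00)(60.00) + (1080.00)(60.00) = 252000.00 cm³
ΣAȲ = (1440.00)(6.00) + (1680.00)(82.00) + (1080.00)(158.00) = 317040.00 cm³
X̄ = 252000.00 / 4200.00 = 60.00 cm
Ȳ = 317040.00 / 4200.00 = 75.49 cm

X̄ = 60.00 cm, Ȳ = 75.49 cm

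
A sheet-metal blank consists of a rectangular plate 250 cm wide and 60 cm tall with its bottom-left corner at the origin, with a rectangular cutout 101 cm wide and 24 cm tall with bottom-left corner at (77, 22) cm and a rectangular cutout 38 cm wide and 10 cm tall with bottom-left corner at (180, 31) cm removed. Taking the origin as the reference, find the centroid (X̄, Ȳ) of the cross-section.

plate: A = 250 × 60 = 15000.00, centroid at (125.00, 30.00).
hole 1: A = −(101 × 24) = -2424.00, centroid at (127.50, 34.00).
hole 2: A = −(38 × 10) = -380.00, centroid at (199.00, 36.00).
ΣA = 12196.00 cm²
ΣAX̄ = (15000.00)(125.00) + (-2424.00)(127.50) + (-380.00)(199.00) = 1490320.00 cm³
ΣAȲ = (15000.00)(30.00) + (-2424.00)(34.00) + (-380.00)(36.00) = 353904.00 cm³
X̄ = 1490320.00 / 12196.00 = 122.20 cm
Ȳ = 353904.00 / 12196.00 = 29.02 cm

X̄ = 122.20 cm, Ȳ = 29.02 cm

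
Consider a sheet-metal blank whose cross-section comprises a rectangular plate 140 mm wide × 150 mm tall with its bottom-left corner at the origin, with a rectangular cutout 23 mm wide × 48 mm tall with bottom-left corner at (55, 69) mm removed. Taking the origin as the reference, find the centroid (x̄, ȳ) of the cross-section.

plate: A = 140 × 150 = 21000.00, centroid at (70.00, 75.00).
hole: A = −(23 × 48) = -1104.00, centroid at (66.50, 93.00).
ΣA = 19896.00 mm², ΣAx̄ = 1396584.00 mm³, ΣAȳ = 1472328.00 mm³.
x̄ = 1396584.00/19896.00 = 70.19 mm; ȳ = 1472328.00/19896.00 = 74.00 mm.

x̄ = 70.19 mm, ȳ = 74.00 mm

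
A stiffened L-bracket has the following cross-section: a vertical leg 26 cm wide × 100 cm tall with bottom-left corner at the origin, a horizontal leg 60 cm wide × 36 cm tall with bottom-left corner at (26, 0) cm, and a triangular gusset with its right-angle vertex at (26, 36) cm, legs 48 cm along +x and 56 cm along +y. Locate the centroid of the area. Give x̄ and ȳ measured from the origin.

Part | A | x̄ᵢ | ȳᵢ | A·x̄ᵢ | A·ȳᵢ
vertical leg | 2600.00 | 13.00 | 50.00 | 33800.00 | 130000.00
horizontal leg | 2160.00 | 56.00 | 18.00 | 120960.00 | 38880.00
gusset | 1344.00 | 42.00 | 54.67 | 56448.00 | 73472.00
Σ | 6104.00 |  |  | 211208.00 | 242352.00
x̄ = 211208.00 / 6104.00 = 34.60 cm
ȳ = 242352.00 / 6104.00 = 39.70 cm

x̄ = 34.60 cm, ȳ = 39.70 cm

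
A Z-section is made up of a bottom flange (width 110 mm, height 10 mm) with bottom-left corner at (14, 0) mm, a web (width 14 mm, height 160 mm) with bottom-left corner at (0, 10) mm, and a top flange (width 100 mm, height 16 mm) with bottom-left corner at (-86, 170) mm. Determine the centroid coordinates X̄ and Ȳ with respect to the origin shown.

bottom flange: A = 110 × 10 = 1100.00, centroid at (69.00, 5.00).
web: A = 14 × 160 = 2240.00, centroid at (7.00, 90.00).
top flange: A = 100 × 16 = 1600.00, centroid at (-36.00, 178.00).
ΣA = 4940.00 mm²
ΣAX̄ = (1100.00)(69.00) + (2240.00)(7.00) + (1600.00)(-36.00) = 33980.00 mm³
ΣAȲ = (1100.00)(5.00) + (2240.00)(90.00) + (1600.00)(178.00) = 491900.00 mm³
X̄ = 33980.00 / 4940.00 = 6.88 mm
Ȳ = 491900.00 / 4940.00 = 99.57 mm

X̄ = 6.88 mm, Ȳ = 99.57 mm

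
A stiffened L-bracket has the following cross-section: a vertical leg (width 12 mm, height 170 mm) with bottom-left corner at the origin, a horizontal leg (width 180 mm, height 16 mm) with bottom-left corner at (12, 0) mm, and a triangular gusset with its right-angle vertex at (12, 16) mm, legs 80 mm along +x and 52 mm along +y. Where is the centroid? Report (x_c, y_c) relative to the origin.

Part | A | x̄ᵢ | ȳᵢ | A·x̄ᵢ | A·ȳᵢ
vertical leg | 2040.00 | 6.00 | 85.00 | 12240.00 | 173400.00
horizontal leg | 2880.00 | 102.00 | 8.00 | 293760.00 | 23040.00
gusset | 2080.00 | 38.67 | 33.33 | 80426.67 | 69333.33
Σ | 7000.00 |  |  | 386426.67 | 265773.33
x_c = 386426.67 / 7000.00 = 55.20 mm
y_c = 265773.33 / 7000.00 = 37.97 mm

x_c = 55.20 mm, y_c = 37.97 mm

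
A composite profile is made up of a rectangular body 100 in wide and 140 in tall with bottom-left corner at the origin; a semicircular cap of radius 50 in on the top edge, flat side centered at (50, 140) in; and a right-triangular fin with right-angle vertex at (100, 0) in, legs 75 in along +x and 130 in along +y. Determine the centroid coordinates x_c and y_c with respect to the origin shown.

x_c = 66.03 in, y_c = 80.01 in

rectangular body: A = 100 × 140 = 14000.00, centroid at (50.00, 70.00).
semicircular top: A = ½π·50² = 3926.99, centroid at (50.00, 161.22).
triangular fin: A = ½·75·130 = 4875.00, centroid at (125.00, 43.33).
ΣA = 22801.99 in², ΣAx_c = 1505724.54 in³, ΣAy_c = 1824362.05 in³.
x_c = 1505724.54/22801.99 = 66.03 in; y_c = 1824362.05/22801.99 = 80.01 in.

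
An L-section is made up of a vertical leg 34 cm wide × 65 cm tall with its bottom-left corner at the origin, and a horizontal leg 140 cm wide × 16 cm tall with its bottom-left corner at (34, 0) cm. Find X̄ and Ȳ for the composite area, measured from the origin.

vertical leg: A = 34 × 65 = 2210.00, centroid at (17.00, 32.50).
horizontal leg: A = 140 × 16 = 2240.00, centroid at (104.00, 8.00).
ΣA = 4450.00 cm², ΣAX̄ = 270530.00 cm³, ΣAȲ = 89745.00 cm³.
X̄ = 270530.00/4450.00 = 60.79 cm; Ȳ = 89745.00/4450.00 = 20.17 cm.

X̄ = 60.79 cm, Ȳ = 20.17 cm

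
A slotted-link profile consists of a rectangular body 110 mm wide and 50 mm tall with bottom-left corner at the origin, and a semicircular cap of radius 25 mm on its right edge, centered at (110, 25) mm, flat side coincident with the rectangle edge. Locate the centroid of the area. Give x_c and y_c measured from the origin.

x_c = 64.94 mm, y_c = 25.00 mm

Part | A | x̄ᵢ | ȳᵢ | A·x̄ᵢ | A·ȳᵢ
rectangular body | 5500.00 | 55.00 | 25.00 | 302500.00 | 137500.00
semicircular end | 981.75 | 120.61 | 25.00 | 118408.91 | 24543.69
Σ | 6481.75 |  |  | 420908.91 | 162043.69
x_c = 420908.91 / 6481.75 = 64.94 mm
y_c = 162043.69 / 6481.75 = 25.00 mm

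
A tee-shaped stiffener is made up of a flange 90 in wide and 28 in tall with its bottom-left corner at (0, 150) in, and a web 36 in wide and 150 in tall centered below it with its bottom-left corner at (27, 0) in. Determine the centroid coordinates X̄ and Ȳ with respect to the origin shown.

X̄ = 45.00 in, Ȳ = 103.32 in

web: A = 36 × 150 = 5400.00, centroid at (45.00, 75.00).
flange: A = 90 × 28 = 2520.00, centroid at (45.00, 164.00).
ΣA = 7920.00 in²
ΣAX̄ = (5400.00)(45.00) + (2520.00)(45.00) = 356400.00 in³
ΣAȲ = (5400.00)(75.00) + (2520.00)(164.00) = 818280.00 in³
X̄ = 356400.00 / 7920.00 = 45.00 in
Ȳ = 818280.00 / 7920.00 = 103.32 in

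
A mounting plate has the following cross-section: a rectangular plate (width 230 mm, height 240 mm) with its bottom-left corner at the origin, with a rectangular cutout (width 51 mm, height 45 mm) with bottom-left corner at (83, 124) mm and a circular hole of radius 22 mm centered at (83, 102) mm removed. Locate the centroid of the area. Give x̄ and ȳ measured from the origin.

Part | A | x̄ᵢ | ȳᵢ | A·x̄ᵢ | A·ȳᵢ
plate | 55200.00 | 115.00 | 120.00 | 6348000.00 | 6624000.00
hole 1 | -2295.00 | 108.50 | 146.50 | -249007.50 | -336217.50
hole 2 | -1520.53 | 83.00 | 102.00 | -126204.06 | -155094.15
Σ | 51384.47 |  |  | 5972788.44 | 6132688.35
x̄ = 5972788.44 / 51384.47 = 116.24 mm
ȳ = 6132688.35 / 51384.47 = 119.35 mm

x̄ = 116.24 mm, ȳ = 119.35 mm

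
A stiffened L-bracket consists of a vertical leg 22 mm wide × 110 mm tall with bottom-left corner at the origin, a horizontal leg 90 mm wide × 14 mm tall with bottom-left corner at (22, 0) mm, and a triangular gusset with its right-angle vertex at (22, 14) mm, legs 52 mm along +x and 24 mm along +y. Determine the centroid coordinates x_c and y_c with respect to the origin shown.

Part | A | x̄ᵢ | ȳᵢ | A·x̄ᵢ | A·ȳᵢ
vertical leg | 2420.00 | 11.00 | 55.00 | 26620.00 | 133100.00
horizontal leg | 1260.00 | 67.00 | 7.00 | 84420.00 | 8820.00
gusset | 624.00 | 39.33 | 22.00 | 24544.00 | 13728.00
Σ | 4304.00 |  |  | 135584.00 | 155648.00
x_c = 135584.00 / 4304.00 = 31.50 mm
y_c = 155648.00 / 4304.00 = 36.16 mm

x_c = 31.50 mm, y_c = 36.16 mm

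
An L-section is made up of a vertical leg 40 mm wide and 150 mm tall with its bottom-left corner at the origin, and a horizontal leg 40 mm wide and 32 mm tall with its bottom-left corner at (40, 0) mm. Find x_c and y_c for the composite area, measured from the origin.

x_c = 27.03 mm, y_c = 64.63 mm

Part | A | x̄ᵢ | ȳᵢ | A·x̄ᵢ | A·ȳᵢ
vertical leg | 6000.00 | 20.00 | 75.00 | 120000.00 | 450000.00
horizontal leg | 1280.00 | 60.00 | 16.00 | 76800.00 | 20480.00
Σ | 7280.00 |  |  | 196800.00 | 470480.00
x_c = 196800.00 / 7280.00 = 27.03 mm
y_c = 470480.00 / 7280.00 = 64.63 mm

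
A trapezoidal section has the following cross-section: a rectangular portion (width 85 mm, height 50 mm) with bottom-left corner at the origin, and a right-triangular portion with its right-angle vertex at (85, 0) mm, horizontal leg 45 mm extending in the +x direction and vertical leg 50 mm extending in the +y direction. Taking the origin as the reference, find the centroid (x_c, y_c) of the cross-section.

x_c = 54.53 mm, y_c = 23.26 mm

rectangular portion: A = 85 × 50 = 4250.00, centroid at (42.50, 25.00).
triangular portion: A = ½·45·50 = 1125.00, centroid at (100.00, 16.67).
ΣA = 5375.00 mm²
ΣAx_c = (4250.00)(42.50) + (1125.00)(100.00) = 293125.00 mm³
ΣAy_c = (4250.00)(25.00) + (1125.00)(16.67) = 125000.00 mm³
x_c = 293125.00 / 5375.00 = 54.53 mm
y_c = 125000.00 / 5375.00 = 23.26 mm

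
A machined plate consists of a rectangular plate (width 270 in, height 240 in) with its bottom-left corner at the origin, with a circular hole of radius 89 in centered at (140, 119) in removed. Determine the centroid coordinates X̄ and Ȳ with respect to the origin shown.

Part | A | x̄ᵢ | ȳᵢ | A·x̄ᵢ | A·ȳᵢ
plate | 64800.00 | 135.00 | 120.00 | 8748000.00 | 7776000.00
hole | -24884.56 | 140.00 | 119.00 | -3483837.76 | -2961262.09
Σ | 39915.44 |  |  | 5264162.24 | 4814737.91
X̄ = 5264162.24 / 39915.44 = 131.88 in
Ȳ = 4814737.91 / 39915.44 = 120.62 in

X̄ = 131.88 in, Ȳ = 120.62 in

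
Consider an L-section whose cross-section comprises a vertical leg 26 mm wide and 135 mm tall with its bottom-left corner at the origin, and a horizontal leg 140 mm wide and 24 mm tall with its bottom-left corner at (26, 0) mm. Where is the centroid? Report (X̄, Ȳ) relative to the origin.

X̄ = 53.59 mm, Ȳ = 40.36 mm

vertical leg: A = 26 × 135 = 3510.00, centroid at (13.00, 67.50).
horizontal leg: A = 140 × 24 = 3360.00, centroid at (96.00, 12.00).
ΣA = 6870.00 mm², ΣAX̄ = 368190.00 mm³, ΣAȲ = 277245.00 mm³.
X̄ = 368190.00/6870.00 = 53.59 mm; Ȳ = 277245.00/6870.00 = 40.36 mm.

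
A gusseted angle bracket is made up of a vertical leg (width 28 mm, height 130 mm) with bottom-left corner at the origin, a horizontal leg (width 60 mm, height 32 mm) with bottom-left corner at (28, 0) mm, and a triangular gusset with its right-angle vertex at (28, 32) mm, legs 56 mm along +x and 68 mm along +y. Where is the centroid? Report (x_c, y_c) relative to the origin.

Part | A | x̄ᵢ | ȳᵢ | A·x̄ᵢ | A·ȳᵢ
vertical leg | 3640.00 | 14.00 | 65.00 | 50960.00 | 236600.00
horizontal leg | 1920.00 | 58.00 | 16.00 | 111360.00 | 30720.00
gusset | 1904.00 | 46.67 | 54.67 | 88853.33 | 104085.33
Σ | 7464.00 |  |  | 251173.33 | 371405.33
x_c = 251173.33 / 7464.00 = 33.65 mm
y_c = 371405.33 / 7464.00 = 49.76 mm

x_c = 33.65 mm, y_c = 49.76 mm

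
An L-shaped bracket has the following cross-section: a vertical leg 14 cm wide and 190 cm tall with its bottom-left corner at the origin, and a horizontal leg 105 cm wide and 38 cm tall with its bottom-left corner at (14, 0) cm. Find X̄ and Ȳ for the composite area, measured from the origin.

X̄ = 42.70 cm, Ȳ = 49.40 cm

vertical leg: A = 14 × 190 = 2660.00, centroid at (7.00, 95.00).
horizontal leg: A = 105 × 38 = 3990.00, centroid at (66.50, 19.00).
ΣA = 6650.00 cm²
ΣAX̄ = (2660.00)(7.00) + (3990.00)(66.50) = 283955.00 cm³
ΣAȲ = (2660.00)(95.00) + (3990.00)(19.00) = 328510.00 cm³
X̄ = 283955.00 / 6650.00 = 42.70 cm
Ȳ = 328510.00 / 6650.00 = 49.40 cm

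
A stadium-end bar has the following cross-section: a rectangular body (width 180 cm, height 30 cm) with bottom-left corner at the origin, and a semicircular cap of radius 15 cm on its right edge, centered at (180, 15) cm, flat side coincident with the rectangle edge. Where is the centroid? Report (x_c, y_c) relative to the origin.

x_c = 95.92 cm, y_c = 15.00 cm

rectangular body: A = 180 × 30 = 5400.00, centroid at (90.00, 15.00).
semicircular end: A = ½π·15² = 353.43, centroid at (186.37, 15.00).
ΣA = 5753.43 cm², ΣAx_c = 551867.25 cm³, ΣAy_c = 86301.44 cm³.
x_c = 551867.25/5753.43 = 95.92 cm; y_c = 86301.44/5753.43 = 15.00 cm.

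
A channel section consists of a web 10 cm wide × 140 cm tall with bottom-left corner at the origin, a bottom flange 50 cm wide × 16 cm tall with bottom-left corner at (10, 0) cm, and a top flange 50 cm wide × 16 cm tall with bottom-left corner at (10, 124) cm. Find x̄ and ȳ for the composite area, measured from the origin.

x̄ = 21.00 cm, ȳ = 70.00 cm

web: A = 10 × 140 = 1400.00, centroid at (5.00, 70.00).
bottom flange: A = 50 × 16 = 800.00, centroid at (35.00, 8.00).
top flange: A = 50 × 16 = 800.00, centroid at (35.00, 132.00).
ΣA = 3000.00 cm², ΣAx̄ = 63000.00 cm³, ΣAȳ = 210000.00 cm³.
x̄ = 63000.00/3000.00 = 21.00 cm; ȳ = 210000.00/3000.00 = 70.00 cm.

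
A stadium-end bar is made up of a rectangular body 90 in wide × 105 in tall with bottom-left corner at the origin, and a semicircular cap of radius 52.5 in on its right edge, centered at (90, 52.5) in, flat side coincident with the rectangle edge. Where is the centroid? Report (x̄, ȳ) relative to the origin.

Part | A | x̄ᵢ | ȳᵢ | A·x̄ᵢ | A·ȳᵢ
rectangular body | 9450.00 | 45.00 | 52.50 | 425250.00 | 496125.00
semicircular end | 4329.51 | 112.28 | 52.50 | 486124.41 | 227299.14
Σ | 13779.51 |  |  | 911374.41 | 723424.14
x̄ = 911374.41 / 13779.51 = 66.14 in
ȳ = 723424.14 / 13779.51 = 52.50 in

x̄ = 66.14 in, ȳ = 52.50 in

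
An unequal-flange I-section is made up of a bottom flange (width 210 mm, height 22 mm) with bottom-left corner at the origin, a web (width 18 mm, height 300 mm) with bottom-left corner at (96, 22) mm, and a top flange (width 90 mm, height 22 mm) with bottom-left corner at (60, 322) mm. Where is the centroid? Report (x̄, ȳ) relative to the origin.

bottom flange: A = 210 × 22 = 4620.00, centroid at (105.00, 11.00).
web: A = 18 × 300 = 5400.00, centroid at (105.00, 172.00).
top flange: A = 90 × 22 = 1980.00, centroid at (105.00, 333.00).
ΣA = 12000.00 mm²
ΣAx̄ = (4620.00)(105.00) + (5400.00)(105.00) + (1980.00)(105.00) = 1260000.00 mm³
ΣAȳ = (4620.00)(11.00) + (5400.00)(172.00) + (1980.00)(333.00) = 1638960.00 mm³
x̄ = 1260000.00 / 12000.00 = 105.00 mm
ȳ = 1638960.00 / 12000.00 = 136.58 mm

x̄ = 105.00 mm, ȳ = 136.58 mm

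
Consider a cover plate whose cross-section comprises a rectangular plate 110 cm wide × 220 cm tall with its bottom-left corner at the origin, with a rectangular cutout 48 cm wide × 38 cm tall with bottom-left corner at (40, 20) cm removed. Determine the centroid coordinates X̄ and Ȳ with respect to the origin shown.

X̄ = 54.27 cm, Ȳ = 115.79 cm

plate: A = 110 × 220 = 24200.00, centroid at (55.00, 110.00).
hole: A = −(48 × 38) = -1824.00, centroid at (64.00, 39.00).
ΣA = 22376.00 cm²
ΣAX̄ = (24200.00)(55.00) + (-1824.00)(64.00) = 1214264.00 cm³
ΣAȲ = (24200.00)(110.00) + (-1824.00)(39.00) = 2590864.00 cm³
X̄ = 1214264.00 / 22376.00 = 54.27 cm
Ȳ = 2590864.00 / 22376.00 = 115.79 cm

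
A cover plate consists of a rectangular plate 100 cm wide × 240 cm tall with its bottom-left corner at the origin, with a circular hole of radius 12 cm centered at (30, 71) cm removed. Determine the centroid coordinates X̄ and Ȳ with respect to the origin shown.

Part | A | x̄ᵢ | ȳᵢ | A·x̄ᵢ | A·ȳᵢ
plate | 24000.00 | 50.00 | 120.00 | 1200000.00 | 2880000.00
hole | -452.39 | 30.00 | 71.00 | -13571.68 | -32119.64
Σ | 23547.61 |  |  | 1186428.32 | 2847880.36
X̄ = 1186428.32 / 23547.61 = 50.38 cm
Ȳ = 2847880.36 / 23547.61 = 120.94 cm

X̄ = 50.38 cm, Ȳ = 120.94 cm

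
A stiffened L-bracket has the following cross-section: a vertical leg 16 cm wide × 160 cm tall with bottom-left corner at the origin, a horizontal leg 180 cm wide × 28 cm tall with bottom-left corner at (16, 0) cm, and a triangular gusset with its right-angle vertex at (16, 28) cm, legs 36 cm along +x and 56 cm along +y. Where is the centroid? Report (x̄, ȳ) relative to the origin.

x̄ = 67.72 cm, ȳ = 37.45 cm

vertical leg: A = 16 × 160 = 2560.00, centroid at (8.00, 80.00).
horizontal leg: A = 180 × 28 = 5040.00, centroid at (106.00, 14.00).
gusset: A = ½·36·56 = 1008.00, centroid at (28.00, 46.67).
ΣA = 8608.00 cm²
ΣAx̄ = (2560.00)(8.00) + (5040.00)(106.00) + (1008.00)(28.00) = 582944.00 cm³
ΣAȳ = (2560.00)(80.00) + (5040.00)(14.00) + (1008.00)(46.67) = 322400.00 cm³
x̄ = 582944.00 / 8608.00 = 67.72 cm
ȳ = 322400.00 / 8608.00 = 37.45 cm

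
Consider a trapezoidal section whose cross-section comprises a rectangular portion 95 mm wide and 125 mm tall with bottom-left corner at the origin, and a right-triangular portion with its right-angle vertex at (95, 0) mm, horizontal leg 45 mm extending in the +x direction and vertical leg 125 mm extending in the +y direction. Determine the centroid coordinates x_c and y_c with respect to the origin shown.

rectangular portion: A = 95 × 125 = 11875.00, centroid at (47.50, 62.50).
triangular portion: A = ½·45·125 = 2812.50, centroid at (110.00, 41.67).
ΣA = 14687.50 mm²
ΣAx_c = (11875.00)(47.50) + (2812.50)(110.00) = 873437.50 mm³
ΣAy_c = (11875.00)(62.50) + (2812.50)(41.67) = 859375.00 mm³
x_c = 873437.50 / 14687.50 = 59.47 mm
y_c = 859375.00 / 14687.50 = 58.51 mm

x_c = 59.47 mm, y_c = 58.51 mm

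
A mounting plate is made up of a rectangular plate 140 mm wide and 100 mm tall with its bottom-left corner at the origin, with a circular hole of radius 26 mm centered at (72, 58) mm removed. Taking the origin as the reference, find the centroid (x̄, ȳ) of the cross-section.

plate: A = 140 × 100 = 14000.00, centroid at (70.00, 50.00).
hole: A = −π·26² = -2123.72, centroid at (72.00, 58.00).
ΣA = 11876.28 mm²
ΣAx̄ = (14000.00)(70.00) + (-2123.72)(72.00) = 827092.40 mm³
ΣAȳ = (14000.00)(50.00) + (-2123.72)(58.00) = 576824.44 mm³
x̄ = 827092.40 / 11876.28 = 69.64 mm
ȳ = 576824.44 / 11876.28 = 48.57 mm

x̄ = 69.64 mm, ȳ = 48.57 mm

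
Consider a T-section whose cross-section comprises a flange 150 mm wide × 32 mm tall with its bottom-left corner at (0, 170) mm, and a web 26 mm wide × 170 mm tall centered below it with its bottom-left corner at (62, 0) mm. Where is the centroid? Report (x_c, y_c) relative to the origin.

Part | A | x̄ᵢ | ȳᵢ | A·x̄ᵢ | A·ȳᵢ
web | 4420.00 | 75.00 | 85.00 | 331500.00 | 375700.00
flange | 4800.00 | 75.00 | 186.00 | 360000.00 | 892800.00
Σ | 9220.00 |  |  | 691500.00 | 1268500.00
x_c = 691500.00 / 9220.00 = 75.00 mm
y_c = 1268500.00 / 9220.00 = 137.58 mm

x_c = 75.00 mm, y_c = 137.58 mm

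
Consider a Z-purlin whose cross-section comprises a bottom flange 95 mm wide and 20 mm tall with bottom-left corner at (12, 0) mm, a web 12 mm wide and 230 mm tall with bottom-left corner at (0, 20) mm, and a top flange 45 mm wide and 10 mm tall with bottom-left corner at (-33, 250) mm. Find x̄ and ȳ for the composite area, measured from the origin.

bottom flange: A = 95 × 20 = 1900.00, centroid at (59.50, 10.00).
web: A = 12 × 230 = 2760.00, centroid at (6.00, 135.00).
top flange: A = 45 × 10 = 450.00, centroid at (-10.50, 255.00).
ΣA = 5110.00 mm²
ΣAx̄ = (1900.00)(59.50) + (2760.00)(6.00) + (450.00)(-10.50) = 124885.00 mm³
ΣAȳ = (1900.00)(10.00) + (2760.00)(135.00) + (450.00)(255.00) = 506350.00 mm³
x̄ = 124885.00 / 5110.00 = 24.44 mm
ȳ = 506350.00 / 5110.00 = 99.09 mm

x̄ = 24.44 mm, ȳ = 99.09 mm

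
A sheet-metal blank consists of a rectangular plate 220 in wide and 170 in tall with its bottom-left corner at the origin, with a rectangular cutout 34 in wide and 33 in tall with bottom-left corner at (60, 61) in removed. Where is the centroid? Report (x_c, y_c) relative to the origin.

plate: A = 220 × 170 = 37400.00, centroid at (110.00, 85.00).
hole: A = −(34 × 33) = -1122.00, centroid at (77.00, 77.50).
ΣA = 36278.00 in²
ΣAx_c = (37400.00)(110.00) + (-1122.00)(77.00) = 4027606.00 in³
ΣAy_c = (37400.00)(85.00) + (-1122.00)(77.50) = 3092045.00 in³
x_c = 4027606.00 / 36278.00 = 111.02 in
y_c = 3092045.00 / 36278.00 = 85.23 in

x_c = 111.02 in, y_c = 85.23 in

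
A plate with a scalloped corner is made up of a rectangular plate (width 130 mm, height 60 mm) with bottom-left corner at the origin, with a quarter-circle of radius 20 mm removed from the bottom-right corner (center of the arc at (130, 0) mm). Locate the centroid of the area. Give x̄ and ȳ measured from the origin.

plate: A = 130 × 60 = 7800.00, centroid at (65.00, 30.00).
removed quarter-circle: A = −¼π·20² = -314.16, centroid at (121.51, 8.49).
ΣA = 7485.84 mm²
ΣAx̄ = (7800.00)(65.00) + (-314.16)(121.51) = 468825.96 mm³
ΣAȳ = (7800.00)(30.00) + (-314.16)(8.49) = 231333.33 mm³
x̄ = 468825.96 / 7485.84 = 62.63 mm
ȳ = 231333.33 / 7485.84 = 30.90 mm

x̄ = 62.63 mm, ȳ = 30.90 mm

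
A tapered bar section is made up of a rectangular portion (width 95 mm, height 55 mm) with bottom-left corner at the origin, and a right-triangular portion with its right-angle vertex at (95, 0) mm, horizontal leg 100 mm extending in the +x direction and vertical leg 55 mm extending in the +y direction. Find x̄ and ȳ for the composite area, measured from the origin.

x̄ = 75.37 mm, ȳ = 24.34 mm

rectangular portion: A = 95 × 55 = 5225.00, centroid at (47.50, 27.50).
triangular portion: A = ½·100·55 = 2750.00, centroid at (128.33, 18.33).
ΣA = 7975.00 mm², ΣAx̄ = 601104.17 mm³, ΣAȳ = 194104.17 mm³.
x̄ = 601104.17/7975.00 = 75.37 mm; ȳ = 194104.17/7975.00 = 24.34 mm.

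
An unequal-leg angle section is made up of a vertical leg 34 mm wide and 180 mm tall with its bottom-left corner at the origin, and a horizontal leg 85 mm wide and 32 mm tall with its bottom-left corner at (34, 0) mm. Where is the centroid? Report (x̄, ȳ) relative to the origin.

x̄ = 35.31 mm, ȳ = 67.23 mm

vertical leg: A = 34 × 180 = 6120.00, centroid at (17.00, 90.00).
horizontal leg: A = 85 × 32 = 2720.00, centroid at (76.50, 16.00).
ΣA = 8840.00 mm²
ΣAx̄ = (6120.00)(17.00) + (2720.00)(76.50) = 312120.00 mm³
ΣAȳ = (6120.00)(90.00) + (2720.00)(16.00) = 594320.00 mm³
x̄ = 312120.00 / 8840.00 = 35.31 mm
ȳ = 594320.00 / 8840.00 = 67.23 mm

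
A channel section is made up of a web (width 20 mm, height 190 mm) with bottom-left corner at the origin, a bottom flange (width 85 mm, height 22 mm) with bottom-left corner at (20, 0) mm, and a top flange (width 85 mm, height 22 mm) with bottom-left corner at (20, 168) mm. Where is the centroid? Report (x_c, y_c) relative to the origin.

x_c = 36.04 mm, y_c = 95.00 mm

web: A = 20 × 190 = 3800.00, centroid at (10.00, 95.00).
bottom flange: A = 85 × 22 = 1870.00, centroid at (62.50, 11.00).
top flange: A = 85 × 22 = 1870.00, centroid at (62.50, 179.00).
ΣA = 7540.00 mm²
ΣAx_c = (3800.00)(10.00) + (1870.00)(62.50) + (1870.00)(62.50) = 271750.00 mm³
ΣAy_c = (3800.00)(95.00) + (1870.00)(11.00) + (1870.00)(179.00) = 716300.00 mm³
x_c = 271750.00 / 7540.00 = 36.04 mm
y_c = 716300.00 / 7540.00 = 95.00 mm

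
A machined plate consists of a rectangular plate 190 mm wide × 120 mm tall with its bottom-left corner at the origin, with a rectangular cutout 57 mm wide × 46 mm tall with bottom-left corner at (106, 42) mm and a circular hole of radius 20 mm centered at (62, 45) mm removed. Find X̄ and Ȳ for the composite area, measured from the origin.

plate: A = 190 × 120 = 22800.00, centroid at (95.00, 60.00).
hole 1: A = −(57 × 46) = -2622.00, centroid at (134.50, 65.00).
hole 2: A = −π·20² = -1256.64, centroid at (62.00, 45.00).
ΣA = 18921.36 mm², ΣAX̄ = 1735429.50 mm³, ΣAȲ = 1141021.33 mm³.
X̄ = 1735429.50/18921.36 = 91.72 mm; Ȳ = 1141021.33/18921.36 = 60.30 mm.

X̄ = 91.72 mm, Ȳ = 60.30 mm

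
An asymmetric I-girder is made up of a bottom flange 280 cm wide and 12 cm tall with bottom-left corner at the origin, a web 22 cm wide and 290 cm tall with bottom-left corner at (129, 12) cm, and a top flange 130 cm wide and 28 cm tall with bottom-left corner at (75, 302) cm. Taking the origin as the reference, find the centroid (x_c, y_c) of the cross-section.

x_c = 140.00 cm, y_c = 162.34 cm

bottom flange: A = 280 × 12 = 3360.00, centroid at (140.00, 6.00).
web: A = 22 × 290 = 6380.00, centroid at (140.00, 157.00).
top flange: A = 130 × 28 = 3640.00, centroid at (140.00, 316.00).
ΣA = 13380.00 cm²
ΣAx_c = (3360.00)(140.00) + (6380.00)(140.00) + (3640.00)(140.00) = 1873200.00 cm³
ΣAy_c = (3360.00)(6.00) + (6380.00)(157.00) + (3640.00)(316.00) = 2172060.00 cm³
x_c = 1873200.00 / 13380.00 = 140.00 cm
y_c = 2172060.00 / 13380.00 = 162.34 cm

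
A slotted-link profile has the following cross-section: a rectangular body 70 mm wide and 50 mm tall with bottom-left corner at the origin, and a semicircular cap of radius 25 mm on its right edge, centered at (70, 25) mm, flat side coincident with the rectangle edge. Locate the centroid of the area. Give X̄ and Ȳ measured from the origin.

rectangular body: A = 70 × 50 = 3500.00, centroid at (35.00, 25.00).
semicircular end: A = ½π·25² = 981.75, centroid at (80.61, 25.00).
ΣA = 4481.75 mm², ΣAX̄ = 201639.01 mm³, ΣAȲ = 112043.69 mm³.
X̄ = 201639.01/4481.75 = 44.99 mm; Ȳ = 112043.69/4481.75 = 25.00 mm.

X̄ = 44.99 mm, Ȳ = 25.00 mm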